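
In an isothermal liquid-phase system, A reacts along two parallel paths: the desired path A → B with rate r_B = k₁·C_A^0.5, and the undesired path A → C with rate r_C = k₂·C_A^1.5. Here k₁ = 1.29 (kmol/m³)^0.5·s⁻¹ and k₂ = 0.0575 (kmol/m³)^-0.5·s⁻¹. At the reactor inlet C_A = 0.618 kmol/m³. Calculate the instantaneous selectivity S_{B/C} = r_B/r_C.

36.3

S_{B/C} = r_B/r_C = (k₁·C_A^0.5)/(k₂·C_A^1.5) = (k₁/k₂)·C_A⁻¹.
= (1.29×0.6180^0.5) / (0.0575×0.6180^1.5) = 1.014/0.02794 = 36.3.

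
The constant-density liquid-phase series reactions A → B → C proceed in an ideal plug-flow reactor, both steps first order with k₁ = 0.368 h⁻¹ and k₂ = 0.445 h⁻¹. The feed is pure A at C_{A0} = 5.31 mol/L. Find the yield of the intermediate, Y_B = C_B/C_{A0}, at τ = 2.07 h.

0.329

The intermediate concentration in a first-order A→B→C sequence is C_B = k₁C_{A0}(e^(−k₁τ) − e^(−k₂τ))/(k₂−k₁).
e^(−k₁τ) = e^(−0.368×2.07) = e^(−0.7618) = 0.4668; e^(−k₂τ) = e^(−0.9211) = 0.3981.
C_B = 0.368×5.31/(0.445−0.368) × (0.4668−0.3981) = 25.38×0.06878 = 1.746 mol/L.
Y_B = C_B/C_{A0} = 1.746/5.31 = 0.329.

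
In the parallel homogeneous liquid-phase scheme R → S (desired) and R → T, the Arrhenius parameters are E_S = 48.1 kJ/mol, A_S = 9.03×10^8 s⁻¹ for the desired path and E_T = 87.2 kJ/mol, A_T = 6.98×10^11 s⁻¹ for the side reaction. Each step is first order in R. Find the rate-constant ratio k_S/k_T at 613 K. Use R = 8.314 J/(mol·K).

With equal orders, S_{S/T} = k_S/k_T = (A_S/A_T)·exp[(E_T−E_S)/(RT)].
(E_T−E_S)/(RT) = (87.2−48.1)×10³/(8.314×613) = 39100/5096 = 7.672.
k_S/k_T = (9.03×10^8/6.98×10^11)·exp(7.672) = 0.001294 × 2147 = 2.78.

2.78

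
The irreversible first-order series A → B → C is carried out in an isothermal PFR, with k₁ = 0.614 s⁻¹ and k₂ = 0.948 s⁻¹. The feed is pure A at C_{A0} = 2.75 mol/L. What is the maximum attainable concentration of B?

At the optimum, C_{B,max}/C_{A0} = (k₁/k₂)^[k₂/(k₂−k₁)].
= (0.614/0.948)^(0.948/(0.948−0.614)) = (0.6477)^(2.838) = 0.2915.
C_{B,max} = 0.2915×2.75 = 0.802 mol/L.

0.802 mol/L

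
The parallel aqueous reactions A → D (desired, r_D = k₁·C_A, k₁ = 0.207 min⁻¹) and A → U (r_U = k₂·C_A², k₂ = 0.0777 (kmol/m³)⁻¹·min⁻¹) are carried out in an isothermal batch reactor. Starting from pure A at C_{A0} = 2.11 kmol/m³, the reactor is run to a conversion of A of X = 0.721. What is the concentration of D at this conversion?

C_A = C_{A0}(1−X) = 0.5887 kmol/m³.
Along a PFR/batch, dC_D/dC_A = −r_D/(r_D+r_U) = −k₁/(k₁+k₂·C_A).
Integrating from C_{A0} to C_A: C_D = (0.207/0.0777)·ln[(0.207+0.0777·2.11)/(0.207+0.0777·0.589)] = 2.664·ln(0.3709/0.2527) = 1.022 kmol/m³.

1.02 kmol/m³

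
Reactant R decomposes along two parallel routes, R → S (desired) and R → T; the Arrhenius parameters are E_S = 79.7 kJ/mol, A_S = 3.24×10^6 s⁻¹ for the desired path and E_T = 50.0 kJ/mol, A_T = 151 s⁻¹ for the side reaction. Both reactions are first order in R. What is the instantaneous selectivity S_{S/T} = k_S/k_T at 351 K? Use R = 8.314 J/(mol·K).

With equal orders, S_{S/T} = k_S/k_T = (A_S/A_T)·exp[(E_T−E_S)/(RT)].
(E_T−E_S)/(RT) = (50.0−79.7)×10³/(8.314×351) = -29700/2918 = -10.18.
k_S/k_T = (3.24×10^6/151)·exp(-10.18) = 21457 × 3.802×10^-5 = 0.816.

0.816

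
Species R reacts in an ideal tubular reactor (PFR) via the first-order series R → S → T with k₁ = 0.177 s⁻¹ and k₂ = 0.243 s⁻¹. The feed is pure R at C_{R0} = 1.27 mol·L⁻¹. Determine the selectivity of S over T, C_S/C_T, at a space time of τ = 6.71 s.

Solving the coupled first-order balances gives C_S(τ) = [k₁/(k₂−k₁)]·C_{R0}·(e^(−k₁τ) − e^(−k₂τ)).
e^(−k₁τ) = e^(−0.177×6.71) = e^(−1.188) = 0.3049; e^(−k₂τ) = e^(−1.631) = 0.1958.
C_S = 0.177×1.27/(0.243−0.177) × (0.3049−0.1958) = 3.406×0.1091 = 0.3716 mol·L⁻¹.
C_R = C_{R0}e^(−k₁τ) = 0.3873 mol·L⁻¹, so C_T = C_{R0}−C_R−C_S = 0.5111 mol·L⁻¹; C_S/C_T = 0.727.

0.727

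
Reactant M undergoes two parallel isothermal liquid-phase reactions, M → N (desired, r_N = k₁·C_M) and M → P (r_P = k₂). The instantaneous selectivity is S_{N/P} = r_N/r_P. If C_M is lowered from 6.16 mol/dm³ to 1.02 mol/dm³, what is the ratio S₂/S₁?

0.166

S_{N/P} = (k₁/k₂)·C_M, so S₂/S₁ = (C_{M,2}/C_{M,1}).
= 1.02/6.16 = 0.166.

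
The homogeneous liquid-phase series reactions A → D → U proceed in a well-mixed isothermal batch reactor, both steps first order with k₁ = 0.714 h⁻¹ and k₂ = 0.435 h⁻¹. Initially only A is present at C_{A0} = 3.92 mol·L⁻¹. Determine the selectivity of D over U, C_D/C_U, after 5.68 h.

0.212

For first-order series with pure A initially, C_D(t) = k₁C_{A0}/(k₂−k₁)·(e^(−k₁t) − e^(−k₂t)).
e^(−k₁t) = e^(−0.714×5.68) = e^(−4.056) = 0.01733; e^(−k₂t) = e^(−2.471) = 0.08452.
C_D = 0.714×3.92/(0.435−0.714) × (0.01733−0.08452) = (-10.03)×(-0.06719) = 0.6740 mol·L⁻¹.
C_A = C_{A0}e^(−k₁t) = 0.06792 mol·L⁻¹, so C_U = C_{A0}−C_A−C_D = 3.178 mol·L⁻¹; C_D/C_U = 0.212.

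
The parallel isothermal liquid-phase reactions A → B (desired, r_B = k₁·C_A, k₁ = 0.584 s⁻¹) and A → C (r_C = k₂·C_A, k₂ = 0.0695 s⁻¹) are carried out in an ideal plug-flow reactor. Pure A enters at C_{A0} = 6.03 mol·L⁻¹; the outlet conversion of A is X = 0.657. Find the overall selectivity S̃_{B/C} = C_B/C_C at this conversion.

8.40

C_A = C_{A0}(1−X) = 2.068 mol·L⁻¹.
Both paths are first order in A, so the instantaneous fraction to B is constant: dC_B/d(−C_A) = k₁/(k₁+k₂) = 0.8936.
C_B = 0.8936·(C_{A0}−C_A) = 0.8936×3.962 = 3.54 mol·L⁻¹.
C_C = (C_{A0}−C_A)−C_B = 0.4213 mol·L⁻¹; S̃_{B/C} = 3.540/0.4213 = 8.40.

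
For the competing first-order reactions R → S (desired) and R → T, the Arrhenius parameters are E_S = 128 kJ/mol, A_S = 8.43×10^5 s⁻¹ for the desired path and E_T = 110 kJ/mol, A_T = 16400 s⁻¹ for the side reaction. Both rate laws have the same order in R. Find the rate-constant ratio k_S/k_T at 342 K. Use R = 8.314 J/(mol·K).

Since both paths have the same order in R, the concentration cancels and S_{S/T} = k_S/k_T = (A_S/A_T)·exp[(E_T−E_S)/(RT)].
(E_T−E_S)/(RT) = (110−128)×10³/(8.314×342) = -18000/2843 = -6.330.
k_S/k_T = (8.43×10^5/16400)·exp(-6.330) = 51.40 × 0.001781 = 0.0916.
Since E_S > E_T, raising the temperature improves selectivity toward S.

0.0916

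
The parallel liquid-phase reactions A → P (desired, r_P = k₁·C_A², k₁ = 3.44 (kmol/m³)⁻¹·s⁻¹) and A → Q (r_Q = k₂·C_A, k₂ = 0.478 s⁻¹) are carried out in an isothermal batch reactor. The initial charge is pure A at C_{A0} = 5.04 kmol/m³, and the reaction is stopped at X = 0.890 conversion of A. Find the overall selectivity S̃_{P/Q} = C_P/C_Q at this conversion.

C_A = C_{A0}(1−X) = 0.5544 kmol/m³.
Along a PFR/batch, dC_Q/dC_A = −r_Q/(r_P+r_Q) = −k₂/(k₂+k₁·C_A).
Integrating from C_{A0} to C_A: C_Q = (0.478/3.44)·ln[(0.478+3.44·5.04)/(0.478+3.44·0.554)] = 0.1390·ln(17.82/2.385) = 0.2794 kmol/m³.
Then C_P = (C_{A0}−C_A) − C_Q = 4.486 − 0.2794 = 4.206 kmol/m³.
S̃_{P/Q} = C_P/C_Q = 4.206/0.2794 = 15.1.

15.1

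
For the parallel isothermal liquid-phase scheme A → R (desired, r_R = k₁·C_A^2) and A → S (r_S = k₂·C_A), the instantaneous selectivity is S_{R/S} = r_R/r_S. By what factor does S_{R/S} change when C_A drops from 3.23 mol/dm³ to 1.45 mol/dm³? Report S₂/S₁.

0.449

S_{R/S} = (k₁/k₂)·C_A, so S₂/S₁ = (C_{A,2}/C_{A,1}).
= 1.45/3.23 = 0.449.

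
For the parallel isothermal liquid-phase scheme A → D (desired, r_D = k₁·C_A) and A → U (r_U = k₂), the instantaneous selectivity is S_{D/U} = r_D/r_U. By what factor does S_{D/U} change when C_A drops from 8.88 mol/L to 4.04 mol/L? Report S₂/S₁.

0.455

S_{D/U} = (k₁/k₂)·C_A, so S₂/S₁ = (C_{A,2}/C_{A,1}).
= 4.04/8.88 = 0.455.
Selectivity toward D falls as C_A falls — high-concentration operation is favoured.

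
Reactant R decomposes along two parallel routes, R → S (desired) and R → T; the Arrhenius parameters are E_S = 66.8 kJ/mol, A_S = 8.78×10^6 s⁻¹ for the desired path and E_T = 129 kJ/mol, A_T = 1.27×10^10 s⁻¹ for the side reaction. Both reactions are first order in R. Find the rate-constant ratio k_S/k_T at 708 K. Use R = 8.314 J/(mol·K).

26.8

k_S/k_T = (A_S/A_T)·exp[−(E_S−E_T)/(RT)] = (A_S/A_T)·exp[(E_T−E_S)/(RT)].
(E_T−E_S)/(RT) = (129−66.8)×10³/(8.314×708) = 62200/5886 = 10.57.
k_S/k_T = (8.78×10^6/1.27×10^10)·exp(10.57) = 6.913×10^-4 × 38828 = 26.8.
Since E_S < E_T, lowering the temperature improves selectivity toward S.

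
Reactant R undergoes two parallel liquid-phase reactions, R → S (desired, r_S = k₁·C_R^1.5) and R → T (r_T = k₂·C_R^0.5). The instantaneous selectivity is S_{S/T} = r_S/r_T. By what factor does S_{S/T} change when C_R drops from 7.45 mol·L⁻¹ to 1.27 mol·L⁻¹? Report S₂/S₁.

S_{S/T} = (k₁/k₂)·C_R, so S₂/S₁ = (C_{R,2}/C_{R,1}).
= 1.27/7.45 = 0.170.

0.170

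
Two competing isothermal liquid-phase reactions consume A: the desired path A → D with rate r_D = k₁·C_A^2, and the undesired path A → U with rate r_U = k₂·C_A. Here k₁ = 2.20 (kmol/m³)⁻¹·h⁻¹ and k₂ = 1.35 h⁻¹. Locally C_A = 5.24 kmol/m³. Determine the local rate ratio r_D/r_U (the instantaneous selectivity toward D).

8.54

S_{D/U} = r_D/r_U = (k₁·C_A^2)/(k₂·C_A) = (k₁/k₂)·C_A.
= (2.20×5.240^2) / (1.35×5.240) = 60.41/7.074 = 8.54.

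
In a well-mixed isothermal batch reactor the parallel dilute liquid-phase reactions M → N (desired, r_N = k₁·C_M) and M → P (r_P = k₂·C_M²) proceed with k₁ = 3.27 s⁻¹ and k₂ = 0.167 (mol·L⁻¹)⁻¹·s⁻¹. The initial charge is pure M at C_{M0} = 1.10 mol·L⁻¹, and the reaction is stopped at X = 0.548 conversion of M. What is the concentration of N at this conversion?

C_M = C_{M0}(1−X) = 0.4972 mol·L⁻¹.
Along a PFR/batch, dC_N/dC_M = −r_N/(r_N+r_P) = −k₁/(k₁+k₂·C_M).
Integrating from C_{M0} to C_M: C_N = (3.27/0.167)·ln[(3.27+0.167·1.10)/(3.27+0.167·0.497)] = 19.58·ln(3.454/3.353) = 0.5792 mol·L⁻¹.

0.579 mol·L⁻¹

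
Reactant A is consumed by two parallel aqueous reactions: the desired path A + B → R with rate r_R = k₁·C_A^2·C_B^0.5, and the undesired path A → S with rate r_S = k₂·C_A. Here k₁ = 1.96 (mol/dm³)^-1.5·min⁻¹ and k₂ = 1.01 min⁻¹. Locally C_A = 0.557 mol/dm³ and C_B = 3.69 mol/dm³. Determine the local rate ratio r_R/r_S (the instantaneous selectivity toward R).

S_{R/S} = r_R/r_S = (k₁·C_A^2·C_B^0.5)/(k₂·C_A) = (k₁/k₂)·C_A·C_B^0.5.
= (1.96×0.5570^2×3.690^0.5) / (1.01×0.5570) = 1.168/0.5626 = 2.08.
Since the desired path is higher order in A, keeping C_A high (PFR or concentrated feed) favours R.

2.08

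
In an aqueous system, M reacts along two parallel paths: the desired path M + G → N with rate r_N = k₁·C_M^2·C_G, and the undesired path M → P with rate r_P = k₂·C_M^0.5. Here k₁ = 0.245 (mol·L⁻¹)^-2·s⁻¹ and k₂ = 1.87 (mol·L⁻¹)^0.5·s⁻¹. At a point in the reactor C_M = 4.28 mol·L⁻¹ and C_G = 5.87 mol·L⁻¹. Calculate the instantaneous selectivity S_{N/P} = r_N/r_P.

S_{N/P} = r_N/r_P = (k₁·C_M^2·C_G)/(k₂·C_M^0.5) = (k₁/k₂)·C_M^1.5·C_G.
= (0.245×4.280^2×5.870) / (1.87×4.280^0.5) = 26.34/3.869 = 6.81.

6.81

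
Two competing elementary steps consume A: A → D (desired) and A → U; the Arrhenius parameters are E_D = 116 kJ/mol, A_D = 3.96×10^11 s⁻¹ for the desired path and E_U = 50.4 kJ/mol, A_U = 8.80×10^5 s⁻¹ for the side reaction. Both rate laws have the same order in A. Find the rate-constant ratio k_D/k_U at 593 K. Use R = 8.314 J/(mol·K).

With equal orders, S_{D/U} = k_D/k_U = (A_D/A_U)·exp[(E_U−E_D)/(RT)].
(E_U−E_D)/(RT) = (50.4−116)×10³/(8.314×593) = -65600/4930 = -13.31.
k_D/k_U = (3.96×10^11/8.80×10^5)·exp(-13.31) = 4.500×10^5 × 1.665×10^-6 = 0.749.

0.749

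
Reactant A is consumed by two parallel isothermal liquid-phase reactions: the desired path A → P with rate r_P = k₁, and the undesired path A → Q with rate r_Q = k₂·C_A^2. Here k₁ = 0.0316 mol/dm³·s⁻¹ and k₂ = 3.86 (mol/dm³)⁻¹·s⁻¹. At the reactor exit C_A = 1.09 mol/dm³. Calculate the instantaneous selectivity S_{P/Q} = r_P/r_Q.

0.00689

S_{P/Q} = r_P/r_Q = (k₁)/(k₂·C_A^2) = (k₁/k₂)·C_A^-2.
= (0.0316) / (3.86×1.090^2) = 0.03160/4.586 = 0.00689.
The undesired path is higher order in A, so low C_A (CSTR or dilute feed) favours P.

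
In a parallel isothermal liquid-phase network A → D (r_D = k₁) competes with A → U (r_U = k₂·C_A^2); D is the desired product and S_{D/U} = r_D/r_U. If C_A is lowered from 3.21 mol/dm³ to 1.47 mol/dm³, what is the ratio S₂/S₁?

4.77

S_{D/U} = (k₁/k₂)·C_A^-2, so S₂/S₁ = (C_{A,2}/C_{A,1})^-2.
= (1.47/3.21)^(-2) = (0.4579)^(-2) = 4.77.
Selectivity toward D rises as C_A falls — low-concentration operation is favoured.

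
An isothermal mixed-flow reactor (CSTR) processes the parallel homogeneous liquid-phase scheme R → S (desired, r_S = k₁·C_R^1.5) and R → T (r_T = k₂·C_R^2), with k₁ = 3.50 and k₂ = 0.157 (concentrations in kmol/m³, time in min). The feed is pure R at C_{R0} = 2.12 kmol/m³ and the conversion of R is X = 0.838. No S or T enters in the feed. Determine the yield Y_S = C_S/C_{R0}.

Exit C_R = C_{R0}(1−X) = 2.12×0.162 = 0.3434 kmol/m³.
A CSTR operates uniformly at the exit composition, giving r_S = 0.7044 and r_T = 0.01852 (each k·C_R^n at C_R = 0.3434).
Fraction of consumed R going to S: r_S/(r_S+r_T) = 0.9744.
C_S = 0.9744·C_{R0}·X = 0.9744×2.12×0.838 = 1.73 kmol/m³; Y_S = C_S/C_{R0} = 0.817.

0.817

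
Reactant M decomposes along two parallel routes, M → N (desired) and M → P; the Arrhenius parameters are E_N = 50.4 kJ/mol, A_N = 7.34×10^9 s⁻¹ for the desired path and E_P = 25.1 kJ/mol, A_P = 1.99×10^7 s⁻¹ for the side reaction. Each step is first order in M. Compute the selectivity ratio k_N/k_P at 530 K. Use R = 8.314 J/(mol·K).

Since both paths have the same order in M, the concentration cancels and S_{N/P} = k_N/k_P = (A_N/A_P)·exp[(E_P−E_N)/(RT)].
(E_P−E_N)/(RT) = (25.1−50.4)×10³/(8.314×530) = -25300/4406 = -5.742.
k_N/k_P = (7.34×10^9/1.99×10^7)·exp(-5.742) = 368.8 × 0.003210 = 1.18.
Since E_N > E_P, raising the temperature improves selectivity toward N.

1.18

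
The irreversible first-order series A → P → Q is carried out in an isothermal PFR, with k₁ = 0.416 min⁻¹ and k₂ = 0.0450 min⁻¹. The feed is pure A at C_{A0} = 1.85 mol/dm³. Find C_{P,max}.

At the optimum, C_{P,max}/C_{A0} = (k₁/k₂)^[k₂/(k₂−k₁)].
= (0.416/0.0450)^(0.0450/(0.0450−0.416)) = (9.244)^(-0.1213) = 0.7636.
C_{P,max} = 0.7636×1.85 = 1.41 mol/dm³.

1.41 mol/dm³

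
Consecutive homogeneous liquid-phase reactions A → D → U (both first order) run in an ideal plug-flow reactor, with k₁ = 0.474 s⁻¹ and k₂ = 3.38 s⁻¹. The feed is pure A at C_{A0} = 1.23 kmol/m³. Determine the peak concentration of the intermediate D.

0.125 kmol/m³

Evaluating C_D at τ_opt = ln(k₂/k₁)/(k₂−k₁) gives C_{D,max}/C_{A0} = (k₁/k₂)^[k₂/(k₂−k₁)].
= (0.474/3.38)^(3.38/(3.38−0.474)) = (0.1402)^(1.163) = 0.1018.
C_{D,max} = 0.1018×1.23 = 0.125 kmol/m³.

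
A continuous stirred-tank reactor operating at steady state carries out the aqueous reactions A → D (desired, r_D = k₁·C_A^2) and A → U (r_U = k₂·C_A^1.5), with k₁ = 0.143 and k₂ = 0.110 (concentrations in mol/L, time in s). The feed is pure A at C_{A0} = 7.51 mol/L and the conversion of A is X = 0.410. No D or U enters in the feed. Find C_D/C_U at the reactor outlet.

2.74

Exit C_A = C_{A0}(1−X) = 7.51×0.590 = 4.431 mol/L.
Rates in a CSTR are evaluated at the outlet concentration: r_D = 0.143×4.431^2 = 2.808, r_U = 0.110×4.431^1.5 = 1.026.
Overall selectivity = C_D/C_U = r_Dτ/(r_Uτ) = r_D/r_U = 2.74.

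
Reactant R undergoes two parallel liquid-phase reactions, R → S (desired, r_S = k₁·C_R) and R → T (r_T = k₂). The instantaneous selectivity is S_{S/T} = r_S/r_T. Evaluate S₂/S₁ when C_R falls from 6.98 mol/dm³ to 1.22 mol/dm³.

0.175

S_{S/T} = (k₁/k₂)·C_R, so S₂/S₁ = (C_{R,2}/C_{R,1}).
= 1.22/6.98 = 0.175.
Selectivity toward S falls as C_R falls — high-concentration operation is favoured.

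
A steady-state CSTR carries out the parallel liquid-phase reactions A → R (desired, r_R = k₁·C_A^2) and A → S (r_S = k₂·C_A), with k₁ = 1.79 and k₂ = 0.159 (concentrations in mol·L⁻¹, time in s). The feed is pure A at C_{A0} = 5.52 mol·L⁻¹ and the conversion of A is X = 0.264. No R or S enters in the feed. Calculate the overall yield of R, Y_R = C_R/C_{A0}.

0.258

Exit C_A = C_{A0}(1−X) = 5.52×0.736 = 4.063 mol·L⁻¹.
Rates in a CSTR are evaluated at the outlet concentration: r_R = 1.79×4.063^2 = 29.55, r_S = 0.159×4.063 = 0.6460.
Fraction of consumed A going to R: r_R/(r_R+r_S) = 0.9786.
C_R = 0.9786·C_{A0}·X = 0.9786×5.52×0.264 = 1.43 mol·L⁻¹; Y_R = C_R/C_{A0} = 0.258.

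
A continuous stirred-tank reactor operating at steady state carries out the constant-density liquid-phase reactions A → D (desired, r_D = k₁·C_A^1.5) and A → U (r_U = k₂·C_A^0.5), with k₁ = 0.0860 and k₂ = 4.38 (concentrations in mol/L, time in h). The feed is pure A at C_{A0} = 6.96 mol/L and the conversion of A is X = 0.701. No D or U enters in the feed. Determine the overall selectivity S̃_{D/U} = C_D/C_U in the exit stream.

Exit C_A = C_{A0}(1−X) = 6.96×0.299 = 2.081 mol/L.
Rates in a CSTR are evaluated at the outlet concentration: r_D = 0.0860×2.081^1.5 = 0.2582, r_U = 4.38×2.081^0.5 = 6.319.
Overall selectivity = C_D/C_U = r_Dτ/(r_Uτ) = r_D/r_U = 0.0409.

0.0409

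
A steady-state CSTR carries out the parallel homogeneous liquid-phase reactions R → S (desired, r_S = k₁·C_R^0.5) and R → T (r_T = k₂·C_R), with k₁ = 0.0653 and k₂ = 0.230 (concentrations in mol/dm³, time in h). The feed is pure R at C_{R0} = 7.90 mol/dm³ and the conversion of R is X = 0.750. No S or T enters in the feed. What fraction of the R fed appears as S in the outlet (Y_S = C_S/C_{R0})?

0.126

Exit C_R = C_{R0}(1−X) = 7.90×0.250 = 1.975 mol/dm³.
A CSTR operates uniformly at the exit composition, giving r_S = 0.09177 and r_T = 0.4543 (each k·C_R^n at C_R = 1.975).
Fraction of consumed R going to S: r_S/(r_S+r_T) = 0.1681.
C_S = 0.1681·C_{R0}·X = 0.1681×7.90×0.750 = 0.996 mol/dm³; Y_S = C_S/C_{R0} = 0.126.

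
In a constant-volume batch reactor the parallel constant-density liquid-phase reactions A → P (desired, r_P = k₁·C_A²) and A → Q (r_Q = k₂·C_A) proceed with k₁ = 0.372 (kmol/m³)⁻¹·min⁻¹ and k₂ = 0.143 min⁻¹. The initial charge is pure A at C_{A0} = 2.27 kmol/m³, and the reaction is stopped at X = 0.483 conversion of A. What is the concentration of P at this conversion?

0.892 kmol/m³

C_A = C_{A0}(1−X) = 1.174 kmol/m³.
Along a PFR/batch, dC_Q/dC_A = −r_Q/(r_P+r_Q) = −k₂/(k₂+k₁·C_A).
Integrating from C_{A0} to C_A: C_Q = (0.143/0.372)·ln[(0.143+0.372·2.27)/(0.143+0.372·1.17)] = 0.3844·ln(0.9874/0.5796) = 0.2048 kmol/m³.
Then C_P = (C_{A0}−C_A) − C_Q = 1.096 − 0.2048 = 0.8916 kmol/m³.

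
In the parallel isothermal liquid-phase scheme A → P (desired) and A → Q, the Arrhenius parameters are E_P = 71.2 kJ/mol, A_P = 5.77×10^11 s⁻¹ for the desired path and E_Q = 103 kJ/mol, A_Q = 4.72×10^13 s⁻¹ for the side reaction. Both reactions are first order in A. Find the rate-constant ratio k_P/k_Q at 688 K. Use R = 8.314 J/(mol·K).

Since both paths have the same order in A, the concentration cancels and S_{P/Q} = k_P/k_Q = (A_P/A_Q)·exp[(E_Q−E_P)/(RT)].
(E_Q−E_P)/(RT) = (103−71.2)×10³/(8.314×688) = 31800/5720 = 5.559.
k_P/k_Q = (5.77×10^11/4.72×10^13)·exp(5.559) = 0.01222 × 259.7 = 3.17.

3.17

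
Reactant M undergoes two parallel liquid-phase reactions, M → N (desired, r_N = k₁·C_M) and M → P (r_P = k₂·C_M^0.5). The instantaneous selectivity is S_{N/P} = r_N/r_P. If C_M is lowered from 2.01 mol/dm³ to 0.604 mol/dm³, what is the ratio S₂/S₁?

S_{N/P} = (k₁/k₂)·C_M^0.5, so S₂/S₁ = (C_{M,2}/C_{M,1})^0.5.
= (0.604/2.01)^0.5 = (0.3005)^0.5 = 0.548.
Selectivity toward N falls as C_M falls — high-concentration operation is favoured.

0.548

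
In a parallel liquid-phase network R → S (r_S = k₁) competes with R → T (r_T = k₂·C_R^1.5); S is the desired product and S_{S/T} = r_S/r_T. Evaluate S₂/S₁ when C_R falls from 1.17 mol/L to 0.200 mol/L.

14.1

S_{S/T} = (k₁/k₂)·C_R^-1.5, so S₂/S₁ = (C_{R,2}/C_{R,1})^-1.5.
= (0.200/1.17)^(-1.5) = (0.1709)^(-1.5) = 14.1.
Selectivity toward S rises as C_R falls — low-concentration operation is favoured.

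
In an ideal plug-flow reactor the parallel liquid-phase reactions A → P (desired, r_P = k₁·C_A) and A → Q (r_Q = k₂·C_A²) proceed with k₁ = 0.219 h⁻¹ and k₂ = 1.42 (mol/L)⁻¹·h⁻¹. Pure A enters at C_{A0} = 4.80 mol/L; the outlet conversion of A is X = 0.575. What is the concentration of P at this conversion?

0.126 mol/L

C_A = C_{A0}(1−X) = 2.040 mol/L.
Along a PFR/batch, dC_P/dC_A = −r_P/(r_P+r_Q) = −k₁/(k₁+k₂·C_A).
Integrating from C_{A0} to C_A: C_P = (0.219/1.42)·ln[(0.219+1.42·4.80)/(0.219+1.42·2.04)] = 0.1542·ln(7.035/3.116) = 0.1256 mol/L.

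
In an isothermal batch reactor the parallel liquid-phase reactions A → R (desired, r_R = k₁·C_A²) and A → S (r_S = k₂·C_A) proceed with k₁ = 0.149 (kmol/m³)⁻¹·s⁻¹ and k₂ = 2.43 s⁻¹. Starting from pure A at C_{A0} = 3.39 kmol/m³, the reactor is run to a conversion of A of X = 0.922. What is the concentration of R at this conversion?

C_A = C_{A0}(1−X) = 0.2644 kmol/m³.
Along a PFR/batch, dC_S/dC_A = −r_S/(r_R+r_S) = −k₂/(k₂+k₁·C_A).
Integrating from C_{A0} to C_A: C_S = (2.43/0.149)·ln[(2.43+0.149·3.39)/(2.43+0.149·0.264)] = 16.31·ln(2.935/2.469) = 2.818 kmol/m³.
Then C_R = (C_{A0}−C_A) − C_S = 3.126 − 2.818 = 0.3079 kmol/m³.

0.308 kmol/m³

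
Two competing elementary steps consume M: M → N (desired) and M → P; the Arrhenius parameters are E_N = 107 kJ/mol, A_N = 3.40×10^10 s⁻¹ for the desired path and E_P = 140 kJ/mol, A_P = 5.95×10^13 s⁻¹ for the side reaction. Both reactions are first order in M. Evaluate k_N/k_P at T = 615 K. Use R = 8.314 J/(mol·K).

Since both paths have the same order in M, the concentration cancels and S_{N/P} = k_N/k_P = (A_N/A_P)·exp[(E_P−E_N)/(RT)].
(E_P−E_N)/(RT) = (140−107)×10³/(8.314×615) = 33000/5113 = 6.454.
k_N/k_P = (3.40×10^10/5.95×10^13)·exp(6.454) = 5.714×10^-4 × 635.2 = 0.363.

0.363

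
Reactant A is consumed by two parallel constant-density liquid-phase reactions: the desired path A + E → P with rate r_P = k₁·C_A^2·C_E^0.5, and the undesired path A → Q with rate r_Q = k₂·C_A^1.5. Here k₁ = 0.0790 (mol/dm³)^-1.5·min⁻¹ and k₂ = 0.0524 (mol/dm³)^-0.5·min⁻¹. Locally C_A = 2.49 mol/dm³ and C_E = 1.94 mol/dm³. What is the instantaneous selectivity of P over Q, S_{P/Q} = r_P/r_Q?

3.31

S_{P/Q} = r_P/r_Q = (k₁·C_A^2·C_E^0.5)/(k₂·C_A^1.5) = (k₁/k₂)·C_A^0.5·C_E^0.5.
= (0.0790×2.490^2×1.940^0.5) / (0.0524×2.490^1.5) = 0.6822/0.2059 = 3.31.
Since the desired path is higher order in A, keeping C_A high (PFR or concentrated feed) favours P.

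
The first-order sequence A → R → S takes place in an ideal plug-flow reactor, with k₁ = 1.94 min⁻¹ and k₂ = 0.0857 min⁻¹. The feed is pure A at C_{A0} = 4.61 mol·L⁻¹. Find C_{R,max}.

3.99 mol·L⁻¹

At the optimum, C_{R,max}/C_{A0} = (k₁/k₂)^[k₂/(k₂−k₁)].
= (1.94/0.0857)^(0.0857/(0.0857−1.94)) = (22.64)^(-0.04622) = 0.8657.
C_{R,max} = 0.8657×4.61 = 3.99 mol·L⁻¹.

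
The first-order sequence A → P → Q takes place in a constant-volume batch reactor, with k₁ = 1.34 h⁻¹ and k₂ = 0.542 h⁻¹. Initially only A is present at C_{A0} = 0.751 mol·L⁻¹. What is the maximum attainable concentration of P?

0.406 mol·L⁻¹

Evaluating C_P at t_opt = ln(k₂/k₁)/(k₂−k₁) gives C_{P,max}/C_{A0} = (k₁/k₂)^[k₂/(k₂−k₁)].
= (1.34/0.542)^(0.542/(0.542−1.34)) = (2.472)^(-0.6792) = 0.5408.
C_{P,max} = 0.5408×0.751 = 0.406 mol·L⁻¹.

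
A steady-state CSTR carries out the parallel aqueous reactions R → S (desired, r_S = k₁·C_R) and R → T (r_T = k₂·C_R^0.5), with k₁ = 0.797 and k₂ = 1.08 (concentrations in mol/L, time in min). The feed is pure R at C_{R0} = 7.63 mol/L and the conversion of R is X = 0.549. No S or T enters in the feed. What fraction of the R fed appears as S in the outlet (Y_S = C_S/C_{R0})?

0.317

Exit C_R = C_{R0}(1−X) = 7.63×0.451 = 3.441 mol/L.
In a CSTR the entire volume is at exit conditions, so r_S = 0.797×3.441 = 2.743 and r_T = 1.08×3.441^0.5 = 2.003.
Fraction of consumed R going to S: r_S/(r_S+r_T) = 0.5779.
C_S = 0.5779·C_{R0}·X = 0.5779×7.63×0.549 = 2.42 mol/L; Y_S = C_S/C_{R0} = 0.317.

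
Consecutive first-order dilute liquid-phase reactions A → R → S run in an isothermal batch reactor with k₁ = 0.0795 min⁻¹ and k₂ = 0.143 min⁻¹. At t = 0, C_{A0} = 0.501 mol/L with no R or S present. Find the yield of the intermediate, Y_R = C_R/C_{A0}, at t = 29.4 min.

The intermediate concentration in a first-order A→B→C sequence is C_R = k₁C_{A0}(e^(−k₁t) − e^(−k₂t))/(k₂−k₁).
e^(−k₁t) = e^(−0.0795×29.4) = e^(−2.337) = 0.09659; e^(−k₂t) = e^(−4.204) = 0.01493.
C_R = 0.0795×0.501/(0.143−0.0795) × (0.09659−0.01493) = 0.6272×0.08166 = 0.05122 mol/L.
Y_R = C_R/C_{A0} = 0.05122/0.501 = 0.102.

0.102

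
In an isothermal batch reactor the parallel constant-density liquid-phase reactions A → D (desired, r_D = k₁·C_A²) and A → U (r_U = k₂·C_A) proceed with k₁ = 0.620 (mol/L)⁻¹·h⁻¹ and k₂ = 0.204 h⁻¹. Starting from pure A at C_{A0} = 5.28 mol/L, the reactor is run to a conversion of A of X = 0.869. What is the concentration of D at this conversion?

C_A = C_{A0}(1−X) = 0.6917 mol/L.
Along a PFR/batch, dC_U/dC_A = −r_U/(r_D+r_U) = −k₂/(k₂+k₁·C_A).
Integrating from C_{A0} to C_A: C_U = (0.204/0.620)·ln[(0.204+0.620·5.28)/(0.204+0.620·0.692)] = 0.3290·ln(3.478/0.6328) = 0.5606 mol/L.
Then C_D = (C_{A0}−C_A) − C_U = 4.588 − 0.5606 = 4.028 mol/L.

4.03 mol/L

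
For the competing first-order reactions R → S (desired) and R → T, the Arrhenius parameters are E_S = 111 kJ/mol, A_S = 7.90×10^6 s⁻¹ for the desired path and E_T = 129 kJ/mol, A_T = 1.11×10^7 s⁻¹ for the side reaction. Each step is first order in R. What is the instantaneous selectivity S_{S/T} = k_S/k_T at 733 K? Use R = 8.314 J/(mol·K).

13.6

k_S/k_T = (A_S/A_T)·exp[−(E_S−E_T)/(RT)] = (A_S/A_T)·exp[(E_T−E_S)/(RT)].
(E_T−E_S)/(RT) = (129−111)×10³/(8.314×733) = 18000/6094 = 2.954.
k_S/k_T = (7.90×10^6/1.11×10^7)·exp(2.954) = 0.7117 × 19.18 = 13.6.
Since E_S < E_T, lowering the temperature improves selectivity toward S.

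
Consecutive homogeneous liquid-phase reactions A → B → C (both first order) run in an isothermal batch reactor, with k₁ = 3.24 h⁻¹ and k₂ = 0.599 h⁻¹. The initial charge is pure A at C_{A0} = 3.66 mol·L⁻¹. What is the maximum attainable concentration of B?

At the optimum, C_{B,max}/C_{A0} = (k₁/k₂)^[k₂/(k₂−k₁)].
= (3.24/0.599)^(0.599/(0.599−3.24)) = (5.409)^(-0.2268) = 0.6819.
C_{B,max} = 0.6819×3.66 = 2.50 mol·L⁻¹.

2.50 mol·L⁻¹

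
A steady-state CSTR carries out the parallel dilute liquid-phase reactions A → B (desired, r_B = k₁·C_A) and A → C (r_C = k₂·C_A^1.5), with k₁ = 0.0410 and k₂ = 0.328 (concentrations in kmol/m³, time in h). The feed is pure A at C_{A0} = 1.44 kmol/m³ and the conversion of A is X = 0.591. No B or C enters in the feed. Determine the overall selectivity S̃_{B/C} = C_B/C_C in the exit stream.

0.163

Exit C_A = C_{A0}(1−X) = 1.44×0.409 = 0.5890 kmol/m³.
In a CSTR the entire volume is at exit conditions, so r_B = 0.0410×0.5890 = 0.02415 and r_C = 0.328×0.5890^1.5 = 0.1483.
Overall selectivity = C_B/C_C = r_Bτ/(r_Cτ) = r_B/r_C = 0.163.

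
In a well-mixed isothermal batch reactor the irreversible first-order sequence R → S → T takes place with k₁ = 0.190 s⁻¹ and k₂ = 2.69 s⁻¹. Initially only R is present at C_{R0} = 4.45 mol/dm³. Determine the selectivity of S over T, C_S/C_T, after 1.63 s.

0.259

The intermediate concentration in a first-order A→B→C sequence is C_S = k₁C_{R0}(e^(−k₁t) − e^(−k₂t))/(k₂−k₁).
e^(−k₁t) = e^(−0.190×1.63) = e^(−0.3097) = 0.7337; e^(−k₂t) = e^(−4.385) = 0.01247.
C_S = 0.190×4.45/(2.69−0.190) × (0.7337−0.01247) = 0.3382×0.7212 = 0.2439 mol/dm³.
C_R = C_{R0}e^(−k₁t) = 3.265 mol/dm³, so C_T = C_{R0}−C_R−C_S = 0.9413 mol/dm³; C_S/C_T = 0.259.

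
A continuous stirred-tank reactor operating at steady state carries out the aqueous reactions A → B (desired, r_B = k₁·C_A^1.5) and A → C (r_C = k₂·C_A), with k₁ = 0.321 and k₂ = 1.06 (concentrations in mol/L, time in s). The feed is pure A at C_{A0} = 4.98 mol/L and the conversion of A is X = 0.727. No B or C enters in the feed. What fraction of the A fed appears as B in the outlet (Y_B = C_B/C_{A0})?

0.190

Exit C_A = C_{A0}(1−X) = 4.98×0.273 = 1.360 mol/L.
In a CSTR the entire volume is at exit conditions, so r_B = 0.321×1.360^1.5 = 0.5089 and r_C = 1.06×1.360 = 1.441.
Fraction of consumed A going to B: r_B/(r_B+r_C) = 0.2610.
C_B = 0.2610·C_{A0}·X = 0.2610×4.98×0.727 = 0.945 mol/L; Y_B = C_B/C_{A0} = 0.190.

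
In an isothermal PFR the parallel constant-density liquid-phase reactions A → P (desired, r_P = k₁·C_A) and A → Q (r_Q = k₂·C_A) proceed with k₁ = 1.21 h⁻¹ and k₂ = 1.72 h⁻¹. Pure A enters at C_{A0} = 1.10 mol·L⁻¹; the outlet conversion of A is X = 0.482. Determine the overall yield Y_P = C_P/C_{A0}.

0.199

C_A = C_{A0}(1−X) = 0.5698 mol·L⁻¹.
Both paths are first order in A, so the instantaneous fraction to P is constant: dC_P/d(−C_A) = k₁/(k₁+k₂) = 0.4130.
C_P = 0.4130·(C_{A0}−C_A) = 0.4130×0.5302 = 0.219 mol·L⁻¹.
Y_P = C_P/C_{A0} = 0.2190/1.10 = 0.199.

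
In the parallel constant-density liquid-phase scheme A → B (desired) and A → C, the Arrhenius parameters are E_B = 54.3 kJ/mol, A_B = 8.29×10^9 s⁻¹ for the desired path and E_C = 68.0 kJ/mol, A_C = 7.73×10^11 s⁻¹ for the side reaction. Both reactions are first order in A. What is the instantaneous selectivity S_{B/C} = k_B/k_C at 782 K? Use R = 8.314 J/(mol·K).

Since both paths have the same order in A, the concentration cancels and S_{B/C} = k_B/k_C = (A_B/A_C)·exp[(E_C−E_B)/(RT)].
(E_C−E_B)/(RT) = (68.0−54.3)×10³/(8.314×782) = 13700/6502 = 2.107.
k_B/k_C = (8.29×10^9/7.73×10^11)·exp(2.107) = 0.01072 × 8.225 = 0.0882.

0.0882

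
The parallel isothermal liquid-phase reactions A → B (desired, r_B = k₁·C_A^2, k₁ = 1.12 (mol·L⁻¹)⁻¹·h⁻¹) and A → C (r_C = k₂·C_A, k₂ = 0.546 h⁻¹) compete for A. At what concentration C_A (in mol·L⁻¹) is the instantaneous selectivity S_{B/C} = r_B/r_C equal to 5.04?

S_{B/C} = (k₁/k₂)·C_A ⇒ C_A = S·k₂/k₁.
= 5.04×0.546/1.12 = 2.46 mol·L⁻¹.

2.46 mol·L⁻¹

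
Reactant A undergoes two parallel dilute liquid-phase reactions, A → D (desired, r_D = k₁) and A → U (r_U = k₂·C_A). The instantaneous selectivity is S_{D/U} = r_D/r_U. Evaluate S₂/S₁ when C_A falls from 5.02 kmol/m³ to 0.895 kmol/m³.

5.61

S_{D/U} = (k₁/k₂)·C_A⁻¹, so S₂/S₁ = (C_{A,2}/C_{A,1})⁻¹.
= 5.02/0.895 = 5.61.
Selectivity toward D rises as C_A falls — low-concentration operation is favoured.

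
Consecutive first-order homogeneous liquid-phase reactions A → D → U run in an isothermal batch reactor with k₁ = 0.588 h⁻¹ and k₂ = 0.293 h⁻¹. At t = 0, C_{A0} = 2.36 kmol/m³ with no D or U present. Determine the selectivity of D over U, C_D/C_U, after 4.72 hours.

0.669

Solving the coupled first-order balances gives C_D(t) = [k₁/(k₂−k₁)]·C_{A0}·(e^(−k₁t) − e^(−k₂t)).
e^(−k₁t) = e^(−0.588×4.72) = e^(−2.775) = 0.06233; e^(−k₂t) = e^(−1.383) = 0.2508.
C_D = 0.588×2.36/(0.293−0.588) × (0.06233−0.2508) = (-4.704)×(-0.1885) = 0.8867 kmol/m³.
C_A = C_{A0}e^(−k₁t) = 0.1471 kmol/m³, so C_U = C_{A0}−C_A−C_D = 1.326 kmol/m³; C_D/C_U = 0.669.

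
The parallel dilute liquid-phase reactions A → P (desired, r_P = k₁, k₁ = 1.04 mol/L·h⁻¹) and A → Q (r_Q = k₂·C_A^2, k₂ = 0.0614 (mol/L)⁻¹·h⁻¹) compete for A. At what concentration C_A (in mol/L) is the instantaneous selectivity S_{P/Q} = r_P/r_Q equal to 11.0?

1.24 mol/L

S_{P/Q} = (k₁/k₂)·C_A^-2 ⇒ C_A = (S·k₂/k₁)^(-0.5).
= (11.0×0.0614/1.04)^(-0.5) = (0.6494)^(-0.5) = 1.24 mol/L.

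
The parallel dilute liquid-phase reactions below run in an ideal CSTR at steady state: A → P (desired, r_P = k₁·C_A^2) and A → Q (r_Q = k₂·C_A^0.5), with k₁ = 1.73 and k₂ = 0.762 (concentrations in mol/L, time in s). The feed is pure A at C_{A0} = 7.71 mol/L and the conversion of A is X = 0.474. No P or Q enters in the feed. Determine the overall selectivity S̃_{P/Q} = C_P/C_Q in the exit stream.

Exit C_A = C_{A0}(1−X) = 7.71×0.526 = 4.055 mol/L.
Rates in a CSTR are evaluated at the outlet concentration: r_P = 1.73×4.055^2 = 28.45, r_Q = 0.762×4.055^0.5 = 1.535.
Overall selectivity = C_P/C_Q = r_Pτ/(r_Qτ) = r_P/r_Q = 18.5.

18.5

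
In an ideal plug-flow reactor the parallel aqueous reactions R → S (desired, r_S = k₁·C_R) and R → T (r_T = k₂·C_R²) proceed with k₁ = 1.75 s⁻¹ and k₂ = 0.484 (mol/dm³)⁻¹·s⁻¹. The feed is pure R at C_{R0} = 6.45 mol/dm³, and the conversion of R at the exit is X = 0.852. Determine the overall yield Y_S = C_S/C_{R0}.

0.443

C_R = C_{R0}(1−X) = 0.9546 mol/dm³.
Along a PFR/batch, dC_S/dC_R = −r_S/(r_S+r_T) = −k₁/(k₁+k₂·C_R).
Integrating from C_{R0} to C_R: C_S = (1.75/0.484)·ln[(1.75+0.484·6.45)/(1.75+0.484·0.955)] = 3.616·ln(4.872/2.212) = 2.855 mol/dm³.
Y_S = C_S/C_{R0} = 2.855/6.45 = 0.443.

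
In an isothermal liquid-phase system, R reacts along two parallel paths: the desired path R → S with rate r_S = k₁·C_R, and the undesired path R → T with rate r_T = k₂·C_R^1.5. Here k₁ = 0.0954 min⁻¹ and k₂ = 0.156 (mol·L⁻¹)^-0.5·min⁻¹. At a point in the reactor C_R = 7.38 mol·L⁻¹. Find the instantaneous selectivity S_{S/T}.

0.225

S_{S/T} = r_S/r_T = (k₁·C_R)/(k₂·C_R^1.5) = (k₁/k₂)·C_R^-0.5.
= (0.0954×7.380) / (0.156×7.380^1.5) = 0.7041/3.128 = 0.225.
The undesired path is higher order in R, so low C_R (CSTR or dilute feed) favours S.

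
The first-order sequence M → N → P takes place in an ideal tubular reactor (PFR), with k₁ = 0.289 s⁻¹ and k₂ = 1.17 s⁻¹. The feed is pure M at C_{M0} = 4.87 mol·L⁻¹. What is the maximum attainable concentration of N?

For a first-order series the maximum intermediate yield is C_{N,max}/C_{M0} = (k₁/k₂)^[k₂/(k₂−k₁)].
= (0.289/1.17)^(1.17/(1.17−0.289)) = (0.2470)^(1.328) = 0.1561.
C_{N,max} = 0.1561×4.87 = 0.760 mol·L⁻¹.

0.760 mol·L⁻¹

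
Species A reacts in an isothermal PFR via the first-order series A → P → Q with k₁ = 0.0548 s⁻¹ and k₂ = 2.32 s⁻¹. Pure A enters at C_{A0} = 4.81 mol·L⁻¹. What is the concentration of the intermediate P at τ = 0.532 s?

0.0792 mol·L⁻¹

Solving the coupled first-order balances gives C_P(τ) = [k₁/(k₂−k₁)]·C_{A0}·(e^(−k₁τ) − e^(−k₂τ)).
e^(−k₁τ) = e^(−0.0548×0.532) = e^(−0.02915) = 0.9713; e^(−k₂τ) = e^(−1.234) = 0.2911.
C_P = 0.0548×4.81/(2.32−0.0548) × (0.9713−0.2911) = 0.1164×0.6802 = 0.07915 mol·L⁻¹.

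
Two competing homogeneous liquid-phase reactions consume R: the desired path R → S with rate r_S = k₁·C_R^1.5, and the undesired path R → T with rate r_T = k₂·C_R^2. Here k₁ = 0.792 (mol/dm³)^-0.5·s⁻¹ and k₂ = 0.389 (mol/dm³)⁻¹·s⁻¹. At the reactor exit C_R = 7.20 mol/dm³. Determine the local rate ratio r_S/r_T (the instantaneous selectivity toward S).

S_{S/T} = r_S/r_T = (k₁·C_R^1.5)/(k₂·C_R^2) = (k₁/k₂)·C_R^-0.5.
= (0.792×7.200^1.5) / (0.389×7.200^2) = 15.30/20.17 = 0.759.

0.759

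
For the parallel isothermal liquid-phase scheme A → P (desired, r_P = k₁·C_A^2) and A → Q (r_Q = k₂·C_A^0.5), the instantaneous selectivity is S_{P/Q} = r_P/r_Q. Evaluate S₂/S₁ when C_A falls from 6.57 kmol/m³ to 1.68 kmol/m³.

S_{P/Q} = (k₁/k₂)·C_A^1.5, so S₂/S₁ = (C_{A,2}/C_{A,1})^1.5.
= (1.68/6.57)^1.5 = (0.2557)^1.5 = 0.129.

0.129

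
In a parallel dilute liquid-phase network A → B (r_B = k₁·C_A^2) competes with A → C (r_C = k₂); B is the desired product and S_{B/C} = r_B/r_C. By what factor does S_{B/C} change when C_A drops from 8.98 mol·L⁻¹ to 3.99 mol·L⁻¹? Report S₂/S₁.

S_{B/C} = (k₁/k₂)·C_A^2, so S₂/S₁ = (C_{A,2}/C_{A,1})^2.
= (3.99/8.98)^2 = (0.4443)^2 = 0.197.

0.197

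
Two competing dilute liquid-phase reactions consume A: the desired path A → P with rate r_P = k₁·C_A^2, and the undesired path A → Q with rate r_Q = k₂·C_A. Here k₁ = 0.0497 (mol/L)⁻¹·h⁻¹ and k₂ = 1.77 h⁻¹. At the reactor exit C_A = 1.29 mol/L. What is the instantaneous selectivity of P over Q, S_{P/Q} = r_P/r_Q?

S_{P/Q} = r_P/r_Q = (k₁·C_A^2)/(k₂·C_A) = (k₁/k₂)·C_A.
= (0.0497×1.290^2) / (1.77×1.290) = 0.08271/2.283 = 0.0362.
Since the desired path is higher order in A, keeping C_A high (PFR or concentrated feed) favours P.

0.0362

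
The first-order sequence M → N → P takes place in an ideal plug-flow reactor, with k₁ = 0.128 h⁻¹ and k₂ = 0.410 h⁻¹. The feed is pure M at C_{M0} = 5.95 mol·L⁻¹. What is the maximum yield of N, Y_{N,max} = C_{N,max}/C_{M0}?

Evaluating C_N at τ_opt = ln(k₂/k₁)/(k₂−k₁) gives C_{N,max}/C_{M0} = (k₁/k₂)^[k₂/(k₂−k₁)].
= (0.128/0.410)^(0.410/(0.410−0.128)) = (0.3122)^(1.454) = 0.1841.

0.184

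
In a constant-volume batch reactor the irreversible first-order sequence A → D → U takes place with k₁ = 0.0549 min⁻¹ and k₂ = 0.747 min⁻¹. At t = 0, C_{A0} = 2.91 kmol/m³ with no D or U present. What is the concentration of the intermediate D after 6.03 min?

Solving the coupled first-order balances gives C_D(t) = [k₁/(k₂−k₁)]·C_{A0}·(e^(−k₁t) − e^(−k₂t)).
e^(−k₁t) = e^(−0.0549×6.03) = e^(−0.3310) = 0.7182; e^(−k₂t) = e^(−4.504) = 0.01106.
C_D = 0.0549×2.91/(0.747−0.0549) × (0.7182−0.01106) = 0.2308×0.7071 = 0.1632 kmol/m³.

0.163 kmol/m³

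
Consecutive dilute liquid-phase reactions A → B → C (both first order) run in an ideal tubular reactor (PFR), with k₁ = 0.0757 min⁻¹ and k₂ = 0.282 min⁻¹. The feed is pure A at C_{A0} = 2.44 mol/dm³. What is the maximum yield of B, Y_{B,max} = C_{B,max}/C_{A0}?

0.166

At the optimum, C_{B,max}/C_{A0} = (k₁/k₂)^[k₂/(k₂−k₁)].
= (0.0757/0.282)^(0.282/(0.282−0.0757)) = (0.2684)^(1.367) = 0.1657.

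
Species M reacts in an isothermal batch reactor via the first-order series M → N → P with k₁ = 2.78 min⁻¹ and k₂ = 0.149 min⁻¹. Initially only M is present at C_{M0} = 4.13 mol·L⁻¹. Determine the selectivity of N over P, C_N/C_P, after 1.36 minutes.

6.06

For first-order series with pure M initially, C_N(t) = k₁C_{M0}/(k₂−k₁)·(e^(−k₁t) − e^(−k₂t)).
e^(−k₁t) = e^(−2.78×1.36) = e^(−3.781) = 0.02280; e^(−k₂t) = e^(−0.2026) = 0.8166.
C_N = 2.78×4.13/(0.149−2.78) × (0.02280−0.8166) = (-4.364)×(-0.7938) = 3.464 mol·L⁻¹.
C_M = C_{M0}e^(−k₁t) = 0.09418 mol·L⁻¹, so C_P = C_{M0}−C_M−C_N = 0.5719 mol·L⁻¹; C_N/C_P = 6.06.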